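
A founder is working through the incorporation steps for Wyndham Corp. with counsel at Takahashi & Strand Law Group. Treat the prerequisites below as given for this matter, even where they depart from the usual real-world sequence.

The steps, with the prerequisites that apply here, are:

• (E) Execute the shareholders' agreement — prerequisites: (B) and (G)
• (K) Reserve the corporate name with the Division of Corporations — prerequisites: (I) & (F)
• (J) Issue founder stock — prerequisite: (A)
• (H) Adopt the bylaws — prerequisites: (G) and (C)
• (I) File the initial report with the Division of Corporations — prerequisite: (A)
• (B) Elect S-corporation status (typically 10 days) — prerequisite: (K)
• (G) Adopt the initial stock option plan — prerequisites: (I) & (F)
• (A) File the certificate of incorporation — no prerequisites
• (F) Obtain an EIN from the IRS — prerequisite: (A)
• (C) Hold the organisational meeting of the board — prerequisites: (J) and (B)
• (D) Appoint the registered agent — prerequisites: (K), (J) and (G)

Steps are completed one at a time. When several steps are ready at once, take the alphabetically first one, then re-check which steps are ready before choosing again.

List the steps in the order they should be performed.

Only (A) has no prerequisites, so it is first.
(F), (I) and (J) are all available; (F) has the earlier label → (F).
(I) and (J) are both available; (I) has the earlier label → (I).
(G) and (K) now also ready, so the ready set is {(G), (J), (K)}; (G) has the earlier label → (G).
Ready: (J) and (K). (J) has the earlier label → (J).
Next only (K) has its prerequisites met → (K).
Now (B) and (D) have their prerequisites met. (B) has the earlier label, so (B) next.
(C) and (E) now also ready, so the ready set is {(C), (D), (E)}; (C) has the earlier label → (C).
(H) now also ready, so the ready set is {(D), (E), (H)}; (D) has the earlier label → (D).
Now (E) and (H) have their prerequisites met. (E) has the earlier label, so (E) next.
(H) needed (C) and (G), now all done → (H).

(A) → (F) → (I) → (G) → (J) → (K) → (B) → (C) → (D) → (E) → (H)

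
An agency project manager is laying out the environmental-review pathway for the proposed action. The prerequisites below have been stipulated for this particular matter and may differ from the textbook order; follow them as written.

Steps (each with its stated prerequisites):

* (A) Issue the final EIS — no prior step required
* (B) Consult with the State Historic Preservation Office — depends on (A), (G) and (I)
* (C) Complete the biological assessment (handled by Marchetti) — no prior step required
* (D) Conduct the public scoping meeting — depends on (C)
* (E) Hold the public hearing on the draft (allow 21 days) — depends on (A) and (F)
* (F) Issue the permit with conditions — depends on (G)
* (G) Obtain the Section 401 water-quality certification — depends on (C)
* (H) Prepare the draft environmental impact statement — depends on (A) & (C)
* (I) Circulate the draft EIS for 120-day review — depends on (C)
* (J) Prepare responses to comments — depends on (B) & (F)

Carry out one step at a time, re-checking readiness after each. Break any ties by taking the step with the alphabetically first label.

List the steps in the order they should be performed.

(A) → (C) → (D) → (G) → (F) → (E) → (H) → (I) → (B) → (J)

Nothing is required for (A) and (C). (A) has the earlier label → (A) first.
That leaves (C) as the only ready step → (C).
(D), (G), (H) and (I) are all available; (D) has the earlier label → (D).
Ready: (G), (H) and (I). (G) has the earlier label → (G).
(F) now also ready, so the ready set is {(F), (H), (I)}; (F) has the earlier label → (F).
(E) now also ready, so the ready set is {(E), (H), (I)}; (E) has the earlier label → (E).
Now (H) and (I) have their prerequisites met. (H) has the earlier label, so (H) next.
That leaves (I) as the only ready step → (I).
Next only (B) has its prerequisites met → (B).
(J) needed (B) and (F), now all done → (J).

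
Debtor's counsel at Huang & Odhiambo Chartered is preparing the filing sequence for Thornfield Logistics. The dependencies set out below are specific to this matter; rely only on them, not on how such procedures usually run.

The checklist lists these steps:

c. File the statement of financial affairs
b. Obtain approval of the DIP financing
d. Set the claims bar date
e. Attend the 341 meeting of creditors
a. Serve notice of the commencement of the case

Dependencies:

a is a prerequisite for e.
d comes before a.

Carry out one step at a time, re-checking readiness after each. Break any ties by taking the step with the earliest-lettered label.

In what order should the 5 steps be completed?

b c d a e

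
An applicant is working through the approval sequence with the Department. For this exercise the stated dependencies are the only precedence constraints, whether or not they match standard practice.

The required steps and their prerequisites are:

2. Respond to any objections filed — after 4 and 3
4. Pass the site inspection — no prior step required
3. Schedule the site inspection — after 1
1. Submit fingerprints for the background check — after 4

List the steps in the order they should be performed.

4 is the only step with nothing outstanding, so it goes first.
1 is the only step now ready → 1.
3 is the only step now ready → 3.
Next only 2 has its prerequisites met → 2.

4 1 3 2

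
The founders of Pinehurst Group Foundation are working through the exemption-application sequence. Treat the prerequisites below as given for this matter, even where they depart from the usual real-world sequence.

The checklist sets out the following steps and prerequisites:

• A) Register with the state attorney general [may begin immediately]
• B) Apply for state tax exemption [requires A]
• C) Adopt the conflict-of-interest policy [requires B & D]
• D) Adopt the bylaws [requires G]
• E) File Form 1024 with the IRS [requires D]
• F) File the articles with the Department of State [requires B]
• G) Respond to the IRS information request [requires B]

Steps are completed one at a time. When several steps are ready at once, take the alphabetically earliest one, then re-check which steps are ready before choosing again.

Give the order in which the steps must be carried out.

Only A has no prerequisites, so it is first.
B is the only step now ready → B.
Now F and G have their prerequisites met. F has the earlier label, so F next.
G is the only step now ready → G.
D needed G, now all done → D.
Now C and E have their prerequisites met. C has the earlier label, so C next.
E is the only step now ready → E.

A B F G D C E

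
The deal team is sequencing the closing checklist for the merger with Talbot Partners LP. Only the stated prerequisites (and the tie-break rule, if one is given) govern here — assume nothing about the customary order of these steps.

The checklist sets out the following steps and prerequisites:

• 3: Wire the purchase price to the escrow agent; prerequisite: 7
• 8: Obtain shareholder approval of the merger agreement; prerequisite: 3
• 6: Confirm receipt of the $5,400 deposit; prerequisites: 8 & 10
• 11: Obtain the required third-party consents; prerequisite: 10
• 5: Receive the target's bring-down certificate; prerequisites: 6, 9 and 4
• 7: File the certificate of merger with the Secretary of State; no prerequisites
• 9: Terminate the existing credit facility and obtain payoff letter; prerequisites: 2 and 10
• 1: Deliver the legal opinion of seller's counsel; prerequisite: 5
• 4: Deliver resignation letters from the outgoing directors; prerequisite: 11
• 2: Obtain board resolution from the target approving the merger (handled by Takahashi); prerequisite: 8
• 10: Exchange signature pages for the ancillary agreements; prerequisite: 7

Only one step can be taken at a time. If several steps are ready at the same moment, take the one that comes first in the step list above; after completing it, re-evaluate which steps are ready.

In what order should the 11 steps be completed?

7 → 3 → 8 → 2 → 10 → 6 → 11 → 9 → 4 → 5 → 1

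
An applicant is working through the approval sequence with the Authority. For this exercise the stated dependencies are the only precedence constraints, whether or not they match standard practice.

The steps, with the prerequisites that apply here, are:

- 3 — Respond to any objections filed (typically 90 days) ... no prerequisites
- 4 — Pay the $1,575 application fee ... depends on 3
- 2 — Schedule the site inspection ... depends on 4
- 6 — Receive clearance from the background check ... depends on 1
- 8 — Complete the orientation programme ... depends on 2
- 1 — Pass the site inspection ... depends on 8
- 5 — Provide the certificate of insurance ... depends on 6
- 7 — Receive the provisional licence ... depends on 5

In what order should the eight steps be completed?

3 is the only step with nothing outstanding, so it goes first.
4 needed 3, now all done → 4.
2 needed 4, now all done → 2.
8 needed 2, now all done → 8.
That leaves 1 as the only ready step → 1.
6 is the only step now ready → 6.
5 is the only step now ready → 5.
7 needed 5, now all done → 7.

3 → 4 → 2 → 8 → 1 → 6 → 5 → 7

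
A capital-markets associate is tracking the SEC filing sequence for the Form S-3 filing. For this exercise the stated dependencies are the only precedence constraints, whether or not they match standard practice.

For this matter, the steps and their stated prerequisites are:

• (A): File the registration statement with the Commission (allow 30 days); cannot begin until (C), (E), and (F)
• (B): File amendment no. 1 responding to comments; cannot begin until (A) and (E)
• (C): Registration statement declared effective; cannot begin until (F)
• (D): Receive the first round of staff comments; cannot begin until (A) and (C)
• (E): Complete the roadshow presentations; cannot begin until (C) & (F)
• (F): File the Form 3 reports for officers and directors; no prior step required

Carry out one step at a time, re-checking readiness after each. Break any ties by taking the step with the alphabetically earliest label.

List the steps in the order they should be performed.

(F) has no prerequisites → (F) first.
(C) is the only step now ready → (C).
That leaves (E) as the only ready step → (E).
Next only (A) has its prerequisites met → (A).
Now (B) and (D) have their prerequisites met. (B) has the earlier label, so (B) next.
(D) needed (A) and (C), now all done → (D).

(F) (C) (E) (A) (B) (D)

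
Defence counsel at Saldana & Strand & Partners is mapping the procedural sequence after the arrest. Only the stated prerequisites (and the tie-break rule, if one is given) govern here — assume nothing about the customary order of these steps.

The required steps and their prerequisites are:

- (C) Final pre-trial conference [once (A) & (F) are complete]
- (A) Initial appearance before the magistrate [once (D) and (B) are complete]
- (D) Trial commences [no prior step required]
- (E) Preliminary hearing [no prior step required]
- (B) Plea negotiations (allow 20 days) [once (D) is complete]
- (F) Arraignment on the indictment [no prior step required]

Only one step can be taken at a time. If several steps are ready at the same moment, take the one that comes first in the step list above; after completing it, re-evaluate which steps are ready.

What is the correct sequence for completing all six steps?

(D) → (E) → (B) → (A) → (F) → (C)

Nothing is required for (D), (E) and (F). (D) is listed earlier → (D) first.
(B) now also ready, so the ready set is {(E), (B), (F)}; (E) is listed earlier → (E).
(B) and (F) are both available; (B) is listed earlier → (B).
Ready: (A) and (F). (A) is listed earlier → (A).
That leaves (F) as the only ready step → (F).
(C) is the only step now ready → (C).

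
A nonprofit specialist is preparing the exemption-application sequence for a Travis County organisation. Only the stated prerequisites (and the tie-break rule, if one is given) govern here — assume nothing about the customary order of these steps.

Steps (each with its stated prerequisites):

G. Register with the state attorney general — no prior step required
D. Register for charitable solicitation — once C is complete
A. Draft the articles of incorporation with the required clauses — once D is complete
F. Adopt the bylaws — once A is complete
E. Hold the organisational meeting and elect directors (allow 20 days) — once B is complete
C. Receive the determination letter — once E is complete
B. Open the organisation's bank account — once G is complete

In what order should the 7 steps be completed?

Only G has no prerequisites, so it is first.
B is the only step now ready → B.
Next only E has its prerequisites met → E.
That leaves C as the only ready step → C.
D is the only step now ready → D.
That leaves A as the only ready step → A.
F needed A, now all done → F.

G → B → E → C → D → A → F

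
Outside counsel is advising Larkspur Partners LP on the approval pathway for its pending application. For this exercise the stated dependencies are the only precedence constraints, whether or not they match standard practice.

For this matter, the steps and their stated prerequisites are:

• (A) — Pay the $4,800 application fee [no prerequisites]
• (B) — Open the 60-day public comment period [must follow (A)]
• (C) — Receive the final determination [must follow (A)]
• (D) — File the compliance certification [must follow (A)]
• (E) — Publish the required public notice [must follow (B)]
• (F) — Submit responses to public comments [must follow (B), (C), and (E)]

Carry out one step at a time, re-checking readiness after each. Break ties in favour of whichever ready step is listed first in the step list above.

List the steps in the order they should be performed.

(A) → (B) → (C) → (D) → (E) → (F)

(A) is the only step with nothing outstanding, so it goes first.
Now (B), (C) and (D) have their prerequisites met. (B) is listed earlier, so (B) next.
Now (C), (D) and (E) have their prerequisites met. (C) is listed earlier, so (C) next.
Ready: (D) and (E). (D) is listed earlier → (D).
Next only (E) has its prerequisites met → (E).
(F) needed (B), (C) and (E), now all done → (F).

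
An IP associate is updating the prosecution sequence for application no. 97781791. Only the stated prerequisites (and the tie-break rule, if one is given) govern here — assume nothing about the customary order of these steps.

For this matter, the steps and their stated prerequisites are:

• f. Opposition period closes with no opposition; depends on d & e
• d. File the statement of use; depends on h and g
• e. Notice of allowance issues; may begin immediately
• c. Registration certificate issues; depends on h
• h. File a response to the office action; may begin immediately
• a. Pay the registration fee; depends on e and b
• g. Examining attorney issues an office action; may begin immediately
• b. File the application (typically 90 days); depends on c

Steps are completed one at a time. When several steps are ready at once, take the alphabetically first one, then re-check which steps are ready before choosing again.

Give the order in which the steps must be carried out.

e, g, h, c, b, a, d, f

Nothing is required for e, g and h. e has the earlier label → e first.
Now g and h have their prerequisites met. g has the earlier label, so g next.
Next only h has its prerequisites met → h.
Now c and d have their prerequisites met. c has the earlier label, so c next.
b and d are both available; b has the earlier label → b.
Now a and d have their prerequisites met. a has the earlier label, so a next.
d needed g and h, now all done → d.
Next only f has its prerequisites met → f.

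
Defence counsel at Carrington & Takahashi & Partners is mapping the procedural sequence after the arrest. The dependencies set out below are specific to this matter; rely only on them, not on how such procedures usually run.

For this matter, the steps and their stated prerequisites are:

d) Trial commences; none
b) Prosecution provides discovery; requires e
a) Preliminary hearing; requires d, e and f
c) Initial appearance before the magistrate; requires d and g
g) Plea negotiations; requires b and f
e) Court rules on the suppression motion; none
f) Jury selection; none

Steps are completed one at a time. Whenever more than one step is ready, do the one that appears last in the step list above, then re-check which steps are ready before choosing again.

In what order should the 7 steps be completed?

f, e, b, g, d, c, a

Nothing is required for f, e and d. f is listed later → f first.
Now e and d have their prerequisites met. e is listed later, so e next.
Now b and d have their prerequisites met. b is listed later, so b next.
g now also ready, so the ready set is {g, d}; g is listed later → g.
That leaves d as the only ready step → d.
Ready: c and a. c is listed later → c.
Next only a has its prerequisites met → a.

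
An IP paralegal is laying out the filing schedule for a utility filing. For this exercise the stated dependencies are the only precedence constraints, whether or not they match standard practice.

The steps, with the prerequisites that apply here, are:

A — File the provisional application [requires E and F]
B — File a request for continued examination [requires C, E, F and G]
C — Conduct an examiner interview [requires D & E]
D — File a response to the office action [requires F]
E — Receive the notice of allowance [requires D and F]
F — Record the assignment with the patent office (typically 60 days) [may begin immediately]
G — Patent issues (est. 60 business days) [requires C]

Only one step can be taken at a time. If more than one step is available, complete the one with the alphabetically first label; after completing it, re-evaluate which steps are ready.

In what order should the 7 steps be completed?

F, D, E, A, C, G, B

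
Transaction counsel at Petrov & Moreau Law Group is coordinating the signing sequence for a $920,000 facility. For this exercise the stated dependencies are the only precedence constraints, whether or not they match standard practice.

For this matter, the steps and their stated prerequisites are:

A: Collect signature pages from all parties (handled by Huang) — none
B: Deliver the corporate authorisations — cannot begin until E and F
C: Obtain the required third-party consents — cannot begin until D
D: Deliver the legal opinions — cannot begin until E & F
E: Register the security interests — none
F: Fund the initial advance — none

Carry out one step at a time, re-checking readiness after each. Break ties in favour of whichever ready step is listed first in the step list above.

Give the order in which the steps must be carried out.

A, E, F, B, D, C

Nothing is required for A, E and F. A is listed earlier → A first.
Ready: E and F. E is listed earlier → E.
That leaves F as the only ready step → F.
Now B and D have their prerequisites met. B is listed earlier, so B next.
D is the only step now ready → D.
C is the only step now ready → C.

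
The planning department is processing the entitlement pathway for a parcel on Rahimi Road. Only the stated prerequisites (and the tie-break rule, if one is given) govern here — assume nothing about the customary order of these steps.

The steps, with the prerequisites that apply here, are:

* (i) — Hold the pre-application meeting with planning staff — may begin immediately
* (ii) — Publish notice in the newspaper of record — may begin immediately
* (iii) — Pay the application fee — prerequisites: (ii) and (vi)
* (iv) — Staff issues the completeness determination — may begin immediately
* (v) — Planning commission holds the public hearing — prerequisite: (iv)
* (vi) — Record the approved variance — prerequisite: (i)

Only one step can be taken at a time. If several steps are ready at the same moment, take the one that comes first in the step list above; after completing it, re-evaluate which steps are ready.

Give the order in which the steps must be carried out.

(i) → (ii) → (iv) → (v) → (vi) → (iii)

Nothing is required for (i), (ii) and (iv). (i) is listed earlier → (i) first.
(ii), (iv) and (vi) are all available; (ii) is listed earlier → (ii).
Ready: (iv) and (vi). (iv) is listed earlier → (iv).
(v) now also ready, so the ready set is {(v), (vi)}; (v) is listed earlier → (v).
(vi) is the only step now ready → (vi).
(iii) needed (ii) and (vi), now all done → (iii).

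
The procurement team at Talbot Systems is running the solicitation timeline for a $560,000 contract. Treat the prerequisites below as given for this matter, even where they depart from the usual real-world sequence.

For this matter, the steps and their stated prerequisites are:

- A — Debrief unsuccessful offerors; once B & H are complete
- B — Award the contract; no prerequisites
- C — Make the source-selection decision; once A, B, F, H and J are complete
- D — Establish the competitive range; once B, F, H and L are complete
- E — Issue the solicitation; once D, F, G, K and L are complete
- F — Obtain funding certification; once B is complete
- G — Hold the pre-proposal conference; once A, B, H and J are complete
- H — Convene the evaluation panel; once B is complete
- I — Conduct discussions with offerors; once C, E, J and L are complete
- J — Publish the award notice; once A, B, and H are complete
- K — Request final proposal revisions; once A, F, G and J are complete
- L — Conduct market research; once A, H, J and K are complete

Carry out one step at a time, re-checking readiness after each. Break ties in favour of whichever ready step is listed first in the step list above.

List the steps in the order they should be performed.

Only B has no prerequisites, so it is first.
Now F and H have their prerequisites met. F is listed earlier, so F next.
That leaves H as the only ready step → H.
A needed B and H, now all done → A.
J needed A, B and H, now all done → J.
Now C and G have their prerequisites met. C is listed earlier, so C next.
Next only G has its prerequisites met → G.
K needed A, F, G and J, now all done → K.
L needed A, H, J and K, now all done → L.
D needed B, F, H and L, now all done → D.
Next only E has its prerequisites met → E.
I needed C, E, J and L, now all done → I.

B F H A J C G K L D E I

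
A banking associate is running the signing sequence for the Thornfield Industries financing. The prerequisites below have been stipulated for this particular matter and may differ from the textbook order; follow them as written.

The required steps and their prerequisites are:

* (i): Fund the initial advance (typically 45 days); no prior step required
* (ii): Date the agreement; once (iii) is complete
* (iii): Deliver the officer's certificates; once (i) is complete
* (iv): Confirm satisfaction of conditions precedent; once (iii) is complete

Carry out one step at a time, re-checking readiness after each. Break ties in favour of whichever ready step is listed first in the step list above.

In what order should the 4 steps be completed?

(i), (iii), (ii), (iv)

(i) has no prerequisites → (i) first.
Next only (iii) has its prerequisites met → (iii).
Ready: (ii) and (iv). (ii) is listed earlier → (ii).
(iv) needed (iii), now all done → (iv).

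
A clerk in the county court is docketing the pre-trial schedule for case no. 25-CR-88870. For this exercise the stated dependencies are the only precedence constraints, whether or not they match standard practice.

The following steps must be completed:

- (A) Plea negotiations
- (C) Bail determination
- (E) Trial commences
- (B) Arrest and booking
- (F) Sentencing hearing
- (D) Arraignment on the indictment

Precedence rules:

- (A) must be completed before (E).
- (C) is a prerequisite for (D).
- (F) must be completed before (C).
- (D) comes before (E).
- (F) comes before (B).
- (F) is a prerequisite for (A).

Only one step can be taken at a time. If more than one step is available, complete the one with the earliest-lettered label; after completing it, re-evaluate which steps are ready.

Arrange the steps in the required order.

(F) has no prerequisites → (F) first.
(A), (B) and (C) are all available; (A) has the earlier label → (A).
(B) and (C) are both available; (B) has the earlier label → (B).
(C) needed (F), now all done → (C).
(D) needed (C), now all done → (D).
That leaves (E) as the only ready step → (E).

(F), (A), (B), (C), (D), (E)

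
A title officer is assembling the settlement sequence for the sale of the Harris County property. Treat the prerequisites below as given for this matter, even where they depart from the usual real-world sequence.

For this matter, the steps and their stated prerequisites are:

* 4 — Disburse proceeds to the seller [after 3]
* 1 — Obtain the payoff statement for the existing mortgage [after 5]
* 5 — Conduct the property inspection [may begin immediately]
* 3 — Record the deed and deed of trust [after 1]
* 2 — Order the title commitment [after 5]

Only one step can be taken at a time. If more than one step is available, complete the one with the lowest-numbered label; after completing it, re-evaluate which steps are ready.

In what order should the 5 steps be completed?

5 → 1 → 2 → 3 → 4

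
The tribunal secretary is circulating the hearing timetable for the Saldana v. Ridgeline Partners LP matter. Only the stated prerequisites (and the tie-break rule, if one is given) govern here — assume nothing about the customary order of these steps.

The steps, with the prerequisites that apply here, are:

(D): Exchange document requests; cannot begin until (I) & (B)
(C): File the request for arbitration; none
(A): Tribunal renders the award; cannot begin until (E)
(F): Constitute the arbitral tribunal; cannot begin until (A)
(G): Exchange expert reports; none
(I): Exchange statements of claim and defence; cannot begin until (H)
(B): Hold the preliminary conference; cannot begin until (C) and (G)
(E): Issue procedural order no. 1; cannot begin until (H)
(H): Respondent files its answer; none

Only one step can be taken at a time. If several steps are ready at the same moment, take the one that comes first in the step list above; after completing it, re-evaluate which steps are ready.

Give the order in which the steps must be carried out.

(C), (G) and (H) have no prerequisites; (C) is listed earlier, so (C) is first.
Now (G) and (H) have their prerequisites met. (G) is listed earlier, so (G) next.
(B) now also ready, so the ready set is {(B), (H)}; (B) is listed earlier → (B).
(H) is the only step now ready → (H).
(I) and (E) are both available; (I) is listed earlier → (I).
(D) now also ready, so the ready set is {(D), (E)}; (D) is listed earlier → (D).
Next only (E) has its prerequisites met → (E).
(A) is the only step now ready → (A).
(F) needed (A), now all done → (F).

(C) (G) (B) (H) (I) (D) (E) (A) (F)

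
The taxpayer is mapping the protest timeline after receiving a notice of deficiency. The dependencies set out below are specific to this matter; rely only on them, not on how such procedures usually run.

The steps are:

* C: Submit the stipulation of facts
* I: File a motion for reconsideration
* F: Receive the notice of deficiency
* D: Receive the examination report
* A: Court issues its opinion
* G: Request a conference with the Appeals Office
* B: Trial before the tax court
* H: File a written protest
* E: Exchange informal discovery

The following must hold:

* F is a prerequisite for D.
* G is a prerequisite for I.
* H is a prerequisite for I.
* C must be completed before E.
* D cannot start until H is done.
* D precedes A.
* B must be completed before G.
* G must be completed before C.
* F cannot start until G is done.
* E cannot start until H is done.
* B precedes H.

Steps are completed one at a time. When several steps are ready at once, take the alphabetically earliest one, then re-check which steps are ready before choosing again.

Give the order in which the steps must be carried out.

B G C F H D A E I

Only B has no prerequisites, so it is first.
Ready: G and H. G has the earlier label → G.
Ready: C, F and H. C has the earlier label → C.
F and H are both available; F has the earlier label → F.
H needed B, now all done → H.
D, E and I are all available; D has the earlier label → D.
Ready: A, E and I. A has the earlier label → A.
E and I are both available; E has the earlier label → E.
I needed G and H, now all done → I.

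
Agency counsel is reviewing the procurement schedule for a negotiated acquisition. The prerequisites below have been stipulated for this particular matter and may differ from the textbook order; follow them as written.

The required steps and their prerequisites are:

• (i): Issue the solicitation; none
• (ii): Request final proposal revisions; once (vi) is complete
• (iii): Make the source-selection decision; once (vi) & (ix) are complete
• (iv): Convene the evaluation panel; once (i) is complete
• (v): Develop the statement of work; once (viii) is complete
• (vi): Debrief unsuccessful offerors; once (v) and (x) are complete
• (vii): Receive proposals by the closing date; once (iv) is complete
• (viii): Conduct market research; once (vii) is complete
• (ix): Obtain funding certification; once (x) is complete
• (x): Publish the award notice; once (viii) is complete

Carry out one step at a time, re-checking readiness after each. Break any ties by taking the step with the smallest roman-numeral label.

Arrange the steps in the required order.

(i), (iv), (vii), (viii), (v), (x), (vi), (ii), (ix), (iii)

(i) has no prerequisites → (i) first.
That leaves (iv) as the only ready step → (iv).
That leaves (vii) as the only ready step → (vii).
Next only (viii) has its prerequisites met → (viii).
Now (v) and (x) have their prerequisites met. (v) has the earlier label, so (v) next.
(x) needed (viii), now all done → (x).
Now (vi) and (ix) have their prerequisites met. (vi) has the earlier label, so (vi) next.
Ready: (ii) and (ix). (ii) has the earlier label → (ii).
(ix) needed (x), now all done → (ix).
(iii) needed (vi) and (ix), now all done → (iii).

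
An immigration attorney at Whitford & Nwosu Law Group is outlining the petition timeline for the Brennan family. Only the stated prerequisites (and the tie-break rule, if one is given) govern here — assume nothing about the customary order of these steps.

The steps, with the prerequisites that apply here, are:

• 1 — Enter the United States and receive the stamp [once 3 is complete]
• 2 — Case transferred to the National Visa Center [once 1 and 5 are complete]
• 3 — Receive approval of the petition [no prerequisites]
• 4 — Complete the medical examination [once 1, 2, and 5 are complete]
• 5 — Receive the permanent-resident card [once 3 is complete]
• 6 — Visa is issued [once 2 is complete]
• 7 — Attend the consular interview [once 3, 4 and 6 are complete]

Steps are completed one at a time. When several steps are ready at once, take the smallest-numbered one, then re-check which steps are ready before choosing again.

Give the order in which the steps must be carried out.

3, 1, 5, 2, 4, 6, 7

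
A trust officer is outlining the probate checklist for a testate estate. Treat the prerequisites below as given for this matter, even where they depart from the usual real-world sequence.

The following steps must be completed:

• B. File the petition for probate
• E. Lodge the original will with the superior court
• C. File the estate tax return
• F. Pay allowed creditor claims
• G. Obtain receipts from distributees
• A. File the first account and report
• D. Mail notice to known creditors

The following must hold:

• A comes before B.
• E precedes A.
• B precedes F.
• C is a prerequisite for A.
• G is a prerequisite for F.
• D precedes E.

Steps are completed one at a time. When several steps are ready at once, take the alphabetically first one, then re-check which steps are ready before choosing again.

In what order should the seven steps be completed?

C, D, E, A, B, G, F

Nothing is required for C, D and G. C has the earlier label → C first.
Ready: D and G. D has the earlier label → D.
E and G are both available; E has the earlier label → E.
A now also ready, so the ready set is {A, G}; A has the earlier label → A.
B now also ready, so the ready set is {B, G}; B has the earlier label → B.
Next only G has its prerequisites met → G.
That leaves F as the only ready step → F.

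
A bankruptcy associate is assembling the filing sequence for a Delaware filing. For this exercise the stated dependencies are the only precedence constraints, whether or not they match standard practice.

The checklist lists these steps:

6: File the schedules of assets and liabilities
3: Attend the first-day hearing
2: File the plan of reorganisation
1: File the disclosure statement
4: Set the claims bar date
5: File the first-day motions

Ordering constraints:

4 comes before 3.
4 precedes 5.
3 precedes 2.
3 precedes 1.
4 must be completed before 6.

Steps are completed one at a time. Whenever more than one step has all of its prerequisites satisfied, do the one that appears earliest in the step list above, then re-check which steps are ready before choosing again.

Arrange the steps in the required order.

Only 4 has no prerequisites, so it is first.
Now 6, 3 and 5 have their prerequisites met. 6 is listed earlier, so 6 next.
3 and 5 are both available; 3 is listed earlier → 3.
2, 1 and 5 are all available; 2 is listed earlier → 2.
Now 1 and 5 have their prerequisites met. 1 is listed earlier, so 1 next.
5 needed 4, now all done → 5.

4 → 6 → 3 → 2 → 1 → 5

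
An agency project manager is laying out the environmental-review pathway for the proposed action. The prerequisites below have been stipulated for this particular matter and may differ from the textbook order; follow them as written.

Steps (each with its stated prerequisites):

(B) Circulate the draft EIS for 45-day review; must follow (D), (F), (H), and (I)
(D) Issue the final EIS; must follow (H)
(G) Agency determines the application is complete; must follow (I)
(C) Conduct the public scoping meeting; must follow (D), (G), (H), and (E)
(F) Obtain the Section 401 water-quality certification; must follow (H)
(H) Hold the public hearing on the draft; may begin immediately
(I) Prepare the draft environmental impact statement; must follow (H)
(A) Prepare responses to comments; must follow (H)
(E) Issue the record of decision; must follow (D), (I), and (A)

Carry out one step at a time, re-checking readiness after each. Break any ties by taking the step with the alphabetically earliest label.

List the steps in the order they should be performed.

(H) → (A) → (D) → (F) → (I) → (B) → (E) → (G) → (C)

(H) is the only step with nothing outstanding, so it goes first.
Now (A), (D), (F) and (I) have their prerequisites met. (A) has the earlier label, so (A) next.
Now (D), (F) and (I) have their prerequisites met. (D) has the earlier label, so (D) next.
Ready: (F) and (I). (F) has the earlier label → (F).
(I) needed (H), now all done → (I).
Now (B), (E) and (G) have their prerequisites met. (B) has the earlier label, so (B) next.
Ready: (E) and (G). (E) has the earlier label → (E).
(G) needed (I), now all done → (G).
(C) needed (D), (E), (G) and (H), now all done → (C).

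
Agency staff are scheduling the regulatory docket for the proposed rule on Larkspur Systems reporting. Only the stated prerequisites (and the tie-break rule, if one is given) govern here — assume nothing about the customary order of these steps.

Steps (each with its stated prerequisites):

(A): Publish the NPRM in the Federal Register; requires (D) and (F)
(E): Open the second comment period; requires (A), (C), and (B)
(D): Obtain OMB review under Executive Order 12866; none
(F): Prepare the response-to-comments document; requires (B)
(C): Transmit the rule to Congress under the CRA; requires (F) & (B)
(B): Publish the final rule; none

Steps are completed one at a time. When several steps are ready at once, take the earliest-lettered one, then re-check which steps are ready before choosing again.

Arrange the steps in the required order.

(B) and (D) have no prerequisites; (B) has the earlier label, so (B) is first.
(F) now also ready, so the ready set is {(D), (F)}; (D) has the earlier label → (D).
That leaves (F) as the only ready step → (F).
Now (A) and (C) have their prerequisites met. (A) has the earlier label, so (A) next.
(C) needed (B) and (F), now all done → (C).
(E) needed (A), (B) and (C), now all done → (E).

(B), (D), (F), (A), (C), (E)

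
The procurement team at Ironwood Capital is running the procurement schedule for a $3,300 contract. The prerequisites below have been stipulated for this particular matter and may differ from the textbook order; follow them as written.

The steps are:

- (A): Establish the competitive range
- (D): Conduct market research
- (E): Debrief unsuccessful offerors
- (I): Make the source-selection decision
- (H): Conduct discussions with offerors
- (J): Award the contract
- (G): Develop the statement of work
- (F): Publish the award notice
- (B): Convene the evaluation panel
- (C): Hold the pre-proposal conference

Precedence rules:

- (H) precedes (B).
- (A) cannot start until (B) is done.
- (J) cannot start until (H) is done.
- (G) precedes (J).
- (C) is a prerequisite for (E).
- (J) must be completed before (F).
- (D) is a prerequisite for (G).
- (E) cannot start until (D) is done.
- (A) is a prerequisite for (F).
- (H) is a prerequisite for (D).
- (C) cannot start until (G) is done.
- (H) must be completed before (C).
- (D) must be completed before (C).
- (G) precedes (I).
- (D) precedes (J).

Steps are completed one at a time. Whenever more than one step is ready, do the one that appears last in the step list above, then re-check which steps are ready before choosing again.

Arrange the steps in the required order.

(H) (B) (D) (G) (C) (J) (I) (E) (A) (F)

Only (H) has no prerequisites, so it is first.
(B) and (D) are both available; (B) is listed later → (B).
(A) now also ready, so the ready set is {(D), (A)}; (D) is listed later → (D).
(G) now also ready, so the ready set is {(G), (A)}; (G) is listed later → (G).
Ready: (C), (J), (I) and (A). (C) is listed later → (C).
(E) now also ready, so the ready set is {(J), (I), (E), (A)}; (J) is listed later → (J).
Now (I), (E) and (A) have their prerequisites met. (I) is listed later, so (I) next.
(E) and (A) are both available; (E) is listed later → (E).
(A) needed (B), now all done → (A).
Next only (F) has its prerequisites met → (F).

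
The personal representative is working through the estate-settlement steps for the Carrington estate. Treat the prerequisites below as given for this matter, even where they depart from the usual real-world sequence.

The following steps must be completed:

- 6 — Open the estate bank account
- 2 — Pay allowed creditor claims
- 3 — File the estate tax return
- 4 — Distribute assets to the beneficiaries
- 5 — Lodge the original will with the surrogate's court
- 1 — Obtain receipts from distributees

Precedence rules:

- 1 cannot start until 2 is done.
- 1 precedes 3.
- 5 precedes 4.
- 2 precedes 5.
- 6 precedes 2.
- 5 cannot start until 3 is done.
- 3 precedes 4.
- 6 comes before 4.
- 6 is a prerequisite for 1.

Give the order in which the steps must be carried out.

6 2 1 3 5 4

Only 6 has no prerequisites, so it is first.
Next only 2 has its prerequisites met → 2.
1 needed 6 and 2, now all done → 1.
3 needed 1, now all done → 3.
5 is the only step now ready → 5.
4 needed 6, 3 and 5, now all done → 4.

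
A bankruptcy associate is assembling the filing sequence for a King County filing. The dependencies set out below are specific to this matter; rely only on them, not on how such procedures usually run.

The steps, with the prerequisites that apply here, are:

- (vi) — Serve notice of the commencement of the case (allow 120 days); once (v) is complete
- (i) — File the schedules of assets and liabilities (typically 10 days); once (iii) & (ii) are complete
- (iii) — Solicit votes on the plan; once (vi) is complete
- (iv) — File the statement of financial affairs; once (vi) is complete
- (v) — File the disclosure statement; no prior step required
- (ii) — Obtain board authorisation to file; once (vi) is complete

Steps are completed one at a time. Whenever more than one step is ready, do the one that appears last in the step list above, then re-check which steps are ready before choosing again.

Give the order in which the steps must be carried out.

(v), (vi), (ii), (iv), (iii), (i)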